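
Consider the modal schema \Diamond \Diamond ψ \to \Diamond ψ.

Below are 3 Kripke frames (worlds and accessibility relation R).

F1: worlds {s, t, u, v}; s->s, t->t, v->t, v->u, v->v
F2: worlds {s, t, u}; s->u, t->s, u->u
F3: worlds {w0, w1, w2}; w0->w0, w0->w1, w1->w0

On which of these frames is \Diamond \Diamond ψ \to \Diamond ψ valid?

Frame correspondent (Sahlqvist): \forall x \forall y \forall z (Rxy \wedge Ryz \to Rxz) — i.e. transitivity.
F1: condition met.
F2: fails — Rts and Rsu but not Rtu.
F3: fails — Rw1w0 and Rw0w1 but not Rw1w1.
Valid on: F1.

F1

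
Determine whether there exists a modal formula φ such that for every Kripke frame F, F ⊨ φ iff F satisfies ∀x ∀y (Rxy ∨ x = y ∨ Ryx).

Any modally definable frame class is closed under disjoint unions.
Take 2 disjoint single-world reflexive frames: each is trivially connected, but their disjoint union has 2 worlds with no edge between distinct components, so it is not connected.
So the class is not modally definable.

Not modally definable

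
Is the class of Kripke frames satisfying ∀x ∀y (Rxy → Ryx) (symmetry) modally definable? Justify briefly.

Yes — defined by q → □◇q

This is a Sahlqvist condition; the B axiom q → □◇q defines it.
Suppose q→□◇q is valid. Take Rxy and set V(q)={x}. Then q at x, so □◇q at x, so ◇q at y, so some z with Ryz has q; z=x, i.e. Ryx.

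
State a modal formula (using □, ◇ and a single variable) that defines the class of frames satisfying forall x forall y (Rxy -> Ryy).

□(□p → p)

A defining formula is □(□p → p) (the T□ axiom).
Suppose □(□p→p) is valid. Take Rxy and set V(p)={w : Ryw}. Then at y, □p holds; since □(□p→p) at x, □p→p at y, so p at y, i.e. Ryy.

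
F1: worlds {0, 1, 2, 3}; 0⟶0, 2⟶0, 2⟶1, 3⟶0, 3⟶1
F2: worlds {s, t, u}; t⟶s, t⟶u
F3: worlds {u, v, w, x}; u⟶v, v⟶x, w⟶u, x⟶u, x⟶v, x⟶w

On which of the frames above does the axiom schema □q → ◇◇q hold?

none

This is the axiom for a generalized confluence (Geach) condition; its first-order frame correspondent is ∀x ∃w (xRw ∧ xR²w).
F1: fails — at 1 but no w with 1Rw and 1R²w.
F2: fails — at s but no w with sRw and sR²w.
F3: fails — at u but no t with uRt and uR²t.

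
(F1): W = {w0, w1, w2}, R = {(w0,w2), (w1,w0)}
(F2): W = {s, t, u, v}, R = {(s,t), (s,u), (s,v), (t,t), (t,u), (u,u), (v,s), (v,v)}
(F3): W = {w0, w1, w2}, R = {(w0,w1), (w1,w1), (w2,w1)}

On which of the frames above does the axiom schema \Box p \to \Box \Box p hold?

The schema corresponds to transitivity: \forall x \forall y \forall z (Rxy \wedge Ryz \to Rxz).
(F1): fails — Rw1w0 and Rw0w2 but not Rw1w2.
(F2): fails — Rvs and Rsu but not Rvu.
(F3): condition met.
Valid on: (F3).

(F3)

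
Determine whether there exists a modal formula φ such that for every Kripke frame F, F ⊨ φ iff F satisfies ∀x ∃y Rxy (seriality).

Definable; □p → ◇p defines it

This is a Sahlqvist condition; the D axiom □p → ◇p defines it.
Suppose □p→◇p is valid. At any x set V(p)=W. Then □p at x, so ◇p at x, so x has a successor.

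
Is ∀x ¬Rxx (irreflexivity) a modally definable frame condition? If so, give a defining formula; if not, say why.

If a class were modally definable it would be closed under surjective bounded morphisms (Goldblatt–Thomason).
The 5-cycle (worlds s,t,u,v,w with s→t→u→v→w→s) is irreflexive, and the map sending every world to a single reflexive point • is a surjective bounded morphism (forth: every edge maps to (•,•); back: every world has a successor). So any modal formula valid on the 5-cycle is also valid on the reflexive point, which is not irreflexive.
Hence irreflexivity is not modally definable.

No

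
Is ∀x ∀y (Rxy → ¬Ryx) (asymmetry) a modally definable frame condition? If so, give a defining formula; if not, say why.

Modal frame validity is preserved under surjective bounded morphisms.
The 5-cycle (worlds s,t,u,v,w with s→t→u→v→w→s) is asymmetric. Mapping every world to a single reflexive point • is a surjective bounded morphism, and the reflexive point is not asymmetric (R•• but asymmetry requires ¬R••).
So the class is not modally definable.

No — not modally definable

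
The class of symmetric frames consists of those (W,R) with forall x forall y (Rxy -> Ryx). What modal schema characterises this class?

The condition is symmetry. The B schema s → □◇s defines it.

s → □◇s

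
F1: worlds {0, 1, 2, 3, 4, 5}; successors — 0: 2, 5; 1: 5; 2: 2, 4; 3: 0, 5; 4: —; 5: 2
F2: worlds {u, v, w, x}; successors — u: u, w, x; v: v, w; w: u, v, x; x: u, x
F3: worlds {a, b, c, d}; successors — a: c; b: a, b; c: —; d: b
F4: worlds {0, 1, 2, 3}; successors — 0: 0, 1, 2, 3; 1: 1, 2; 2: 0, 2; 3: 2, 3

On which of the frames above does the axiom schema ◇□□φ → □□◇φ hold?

The schema corresponds to a generalized confluence (Geach) condition: ∀x ∀y ∀z ((xRy ∧ xR²z) → ∃w (yR²w ∧ zRw)).
F1: fails — 0R2, 0R²4 but no w with 2R²w and 4Rw.
F2: satisfies the condition.
F3: fails — bRa, bR²a but no w with aR²w and aRw.
F4: satisfies the condition.

F2, F4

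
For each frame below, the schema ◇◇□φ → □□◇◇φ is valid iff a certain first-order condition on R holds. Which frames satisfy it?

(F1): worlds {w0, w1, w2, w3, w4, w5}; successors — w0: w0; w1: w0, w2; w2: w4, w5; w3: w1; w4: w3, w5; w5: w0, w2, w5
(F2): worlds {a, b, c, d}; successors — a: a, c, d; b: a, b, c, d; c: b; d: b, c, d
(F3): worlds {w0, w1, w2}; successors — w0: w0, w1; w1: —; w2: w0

(F2)

Frame correspondent (Sahlqvist): ∀x ∀y ∀z ((xR²y ∧ xR²z) → ∃w (yRw ∧ zR²w)) — i.e. a generalized confluence (Geach) condition.
(F1): fails — w1R²w4, w1R²w0 but no w with w4Rw and w0R²w.
(F2): condition met.
(F3): fails — w0R²w0, w0R²w1 but no w with w0Rw and w1R²w.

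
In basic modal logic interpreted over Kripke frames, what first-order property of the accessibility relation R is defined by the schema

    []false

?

Emptiness of R

□⊥ is valid iff no world has any successor (otherwise □⊥ fails at any world with one).
Conversely, any frame satisfying forall x forall y ~Rxy validates the schema.
Frame condition: forall x forall y ~Rxy.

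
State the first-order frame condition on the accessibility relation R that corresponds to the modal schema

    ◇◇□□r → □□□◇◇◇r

This is a Sahlqvist (Geach-type) schema ◇^2□^2r → □^3◇^3r.
Minimal-valuation argument: fix x; take any y with xR^2y and any z with xR^3z. Set V(r) to the set of worlds R-reachable from y in exactly 2 steps. Then □^2r holds at y, so the antecedent holds at x; validity forces ◇^3r at z, giving a w with zR^3w and yR^2w.
First-order correspondent: ∀x ∀y ∀z ((xR²y ∧ xR³z) → ∃w (yR²w ∧ zR³w)).

∀x ∀y ∀z ((xR²y ∧ xR³z) → ∃w (yR²w ∧ zR³w))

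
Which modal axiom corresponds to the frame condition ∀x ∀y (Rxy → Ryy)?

The condition is shift-reflexivity. The T□ schema □(□s → s) defines it.
Suppose □(□s→s) is valid. Take Rxy and set V(s)={w : Ryw}. Then at y, □s holds; since □(□s→s) at x, □s→s at y, so s at y, i.e. Ryy.

□(□s → s)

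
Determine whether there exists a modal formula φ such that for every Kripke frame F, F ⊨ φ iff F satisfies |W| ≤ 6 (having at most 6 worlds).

No — not modally definable

If a class were modally definable it would be closed under disjoint unions (Goldblatt–Thomason).
Any modal formula valid on each of 7 disjoint one-world frames is valid on their disjoint union (validity is preserved under disjoint unions). Each one-world frame has |W|=1≤6, but the union has |W|=7.
So the class is not modally definable.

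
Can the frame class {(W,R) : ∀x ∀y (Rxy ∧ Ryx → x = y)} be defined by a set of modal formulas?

Any modally definable frame class is closed under surjective bounded morphisms.
The 4-cycle (worlds s,t,u,v with s→t→u→v→s) is antisymmetric. Sending even-indexed worlds to a and odd-indexed worlds to b is a surjective bounded morphism onto the two-world frame with a↔b, which is not antisymmetric.
So the class is not modally definable.

No — not modally definable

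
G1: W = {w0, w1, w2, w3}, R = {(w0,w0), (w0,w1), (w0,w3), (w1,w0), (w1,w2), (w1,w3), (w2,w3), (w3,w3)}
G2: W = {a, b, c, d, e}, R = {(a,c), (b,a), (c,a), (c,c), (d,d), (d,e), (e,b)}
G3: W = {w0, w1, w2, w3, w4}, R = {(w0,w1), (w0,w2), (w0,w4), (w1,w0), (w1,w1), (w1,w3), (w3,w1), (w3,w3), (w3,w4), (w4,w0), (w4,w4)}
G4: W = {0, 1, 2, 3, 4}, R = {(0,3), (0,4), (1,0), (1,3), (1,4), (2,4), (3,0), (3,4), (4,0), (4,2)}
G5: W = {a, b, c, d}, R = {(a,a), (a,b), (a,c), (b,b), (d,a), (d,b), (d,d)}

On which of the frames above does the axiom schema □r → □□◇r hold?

G1

The schema corresponds to a generalized confluence (Geach) condition: ∀x ∀z (xR²z → ∃w (xRw ∧ zRw)).
G1: satisfies the condition.
G2: fails — dR²b but no w with dRw and bRw.
G3: fails — w1R²w2 but no w with w1Rw and w2Rw.
G4: fails — 0R²4 but no w with 0Rw and 4Rw.
G5: fails — aR²c but no w with aRw and cRw.
Valid on: G1.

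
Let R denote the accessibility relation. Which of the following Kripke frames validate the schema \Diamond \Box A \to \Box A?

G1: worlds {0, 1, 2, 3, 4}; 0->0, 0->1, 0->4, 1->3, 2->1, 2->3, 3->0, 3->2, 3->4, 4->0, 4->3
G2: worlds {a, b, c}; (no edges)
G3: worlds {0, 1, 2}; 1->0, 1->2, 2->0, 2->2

G2

Frame correspondent (Sahlqvist): \forall x \forall y \forall z (Rxy \wedge Rxz \to Ryz) — i.e. the Euclidean property.
G1: fails — R01 and R00 but not R10.
G2: ✓.
G3: fails — R10 and R12 but not R02.
Valid on: G2.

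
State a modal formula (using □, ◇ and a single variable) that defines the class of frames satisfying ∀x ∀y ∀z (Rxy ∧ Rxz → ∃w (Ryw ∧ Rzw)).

This is convergence; the standard corresponding axiom is .2: ◇□r → □◇r.
Suppose ◇□r→□◇r is valid. Take Rxy, Rxz and set V(r)={w : Ryw}. Then □r at y so ◇□r at x, so □◇r at x, so ◇r at z, giving w with Rzw and Ryw.

◇□r → □◇r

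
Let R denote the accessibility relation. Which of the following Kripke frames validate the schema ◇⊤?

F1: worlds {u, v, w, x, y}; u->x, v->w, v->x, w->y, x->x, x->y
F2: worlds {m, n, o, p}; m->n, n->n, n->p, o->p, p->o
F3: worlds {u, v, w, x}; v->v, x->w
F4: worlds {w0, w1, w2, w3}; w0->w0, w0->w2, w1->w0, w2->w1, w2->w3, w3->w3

The schema corresponds to seriality: ∀x ∃y Rxy.
F1: fails — world y has no successor.
F2: ✓.
F3: fails — world u has no successor.
F4: ✓.
Valid on: F2, F4.

F2, F4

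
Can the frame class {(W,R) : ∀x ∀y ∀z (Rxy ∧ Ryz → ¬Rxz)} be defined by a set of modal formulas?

Any modally definable frame class is closed under surjective bounded morphisms.
The 7-cycle (worlds 0,1,2,3,4,5,6 with 0→1→2→3→4→5→6→0) is intransitive. Mapping every world to a single reflexive point • is a surjective bounded morphism; the reflexive point is not intransitive (R••∧R•• but R••).
Hence intransitivity is not modally definable.

No — not modally definable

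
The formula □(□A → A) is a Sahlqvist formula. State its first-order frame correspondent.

This is the T□ axiom.
Its frame correspondent is shift-reflexivity — ∀x ∀y (Rxy → Ryy).

shift-reflexivity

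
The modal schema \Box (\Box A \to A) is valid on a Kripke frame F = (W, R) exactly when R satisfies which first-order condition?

shift-reflexivity

Suppose □(□A→A) is valid. Take Rxy and set V(A)={w : Ryw}. Then at y, □A holds; since □(□A→A) at x, □A→A at y, so A at y, i.e. Ryy.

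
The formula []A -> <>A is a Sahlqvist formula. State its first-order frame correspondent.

Seriality

Suppose □A→◇A is valid. At any x set V(A)=W. Then □A at x, so ◇A at x, so x has a successor.
Conversely, on a frame with seriality the schema holds at every world under every valuation.
So the correspondent is seriality.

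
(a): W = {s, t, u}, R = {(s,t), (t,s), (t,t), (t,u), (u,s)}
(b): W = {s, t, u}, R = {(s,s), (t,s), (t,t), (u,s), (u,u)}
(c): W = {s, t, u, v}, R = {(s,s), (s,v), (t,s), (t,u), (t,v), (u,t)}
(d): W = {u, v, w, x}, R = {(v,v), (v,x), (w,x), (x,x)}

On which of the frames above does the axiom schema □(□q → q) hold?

(b), (d)

This is the axiom for shift-reflexivity; its first-order frame correspondent is ∀x ∀y (Rxy → Ryy).
(a): fails — Rus but not Rss.
(b): ✓.
(c): fails — Rtv but not Rvv.
(d): ✓.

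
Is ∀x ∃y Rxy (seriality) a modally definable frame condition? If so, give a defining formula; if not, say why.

Yes, by □p → ◇p

This is a Sahlqvist condition; the D axiom □p → ◇p defines it.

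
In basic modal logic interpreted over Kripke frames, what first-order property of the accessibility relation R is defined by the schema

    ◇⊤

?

Seriality

◇⊤ holds at w iff w has a successor, so frame-validity of ◇⊤ is exactly seriality. Equivalently via □q → ◇q:
Suppose □q→◇q is valid. At any x set V(q)=W. Then □q at x, so ◇q at x, so x has a successor.
Conversely, any frame satisfying ∀x ∃y Rxy validates the schema.
So the correspondent is seriality.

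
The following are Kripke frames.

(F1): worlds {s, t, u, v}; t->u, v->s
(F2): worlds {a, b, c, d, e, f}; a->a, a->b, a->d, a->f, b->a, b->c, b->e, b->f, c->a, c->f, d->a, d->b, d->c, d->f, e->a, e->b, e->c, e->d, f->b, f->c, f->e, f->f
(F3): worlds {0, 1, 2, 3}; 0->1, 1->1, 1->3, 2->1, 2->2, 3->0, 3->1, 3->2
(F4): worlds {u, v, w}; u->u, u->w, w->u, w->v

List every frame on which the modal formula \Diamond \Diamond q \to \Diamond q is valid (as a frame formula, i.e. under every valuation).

This is the axiom for transitivity; its first-order frame correspondent is \forall x \forall y \forall z (Rxy \wedge Ryz \to Rxz).
(F1): ✓.
(F2): fails — Rdf and Rfe but not Rde.
(F3): fails — R31 and R13 but not R33.
(F4): fails — Rwu and Ruw but not Rww.
Valid on: (F1).

(F1)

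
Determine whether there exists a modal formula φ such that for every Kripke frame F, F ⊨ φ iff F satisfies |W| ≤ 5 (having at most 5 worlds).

No

If a class were modally definable it would be closed under disjoint unions (Goldblatt–Thomason).
Any modal formula valid on each of 6 disjoint one-world frames is valid on their disjoint union (validity is preserved under disjoint unions). Each one-world frame has |W|=1≤5, but the union has |W|=6.
So no modal formula (or set of formulas) defines exactly the |W|≤5 frames.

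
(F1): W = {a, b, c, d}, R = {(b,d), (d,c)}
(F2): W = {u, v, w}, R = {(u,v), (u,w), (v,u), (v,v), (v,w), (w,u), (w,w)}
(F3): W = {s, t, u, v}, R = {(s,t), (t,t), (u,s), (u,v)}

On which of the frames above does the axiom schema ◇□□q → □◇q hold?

This is the axiom for a generalized confluence (Geach) condition; its first-order frame correspondent is ∀x ∀y ∀z ((xRy ∧ xRz) → ∃w (yR²w ∧ zRw)).
(F1): fails — bRd, bRd but no w with dR²w and dRw.
(F2): condition met.
(F3): fails — uRs, uRv but no w with sR²w and vRw.
Valid on: (F2).

(F2)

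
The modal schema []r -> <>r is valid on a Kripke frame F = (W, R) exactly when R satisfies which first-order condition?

This is the D axiom.
It corresponds to seriality: forall x exists y Rxy.

seriality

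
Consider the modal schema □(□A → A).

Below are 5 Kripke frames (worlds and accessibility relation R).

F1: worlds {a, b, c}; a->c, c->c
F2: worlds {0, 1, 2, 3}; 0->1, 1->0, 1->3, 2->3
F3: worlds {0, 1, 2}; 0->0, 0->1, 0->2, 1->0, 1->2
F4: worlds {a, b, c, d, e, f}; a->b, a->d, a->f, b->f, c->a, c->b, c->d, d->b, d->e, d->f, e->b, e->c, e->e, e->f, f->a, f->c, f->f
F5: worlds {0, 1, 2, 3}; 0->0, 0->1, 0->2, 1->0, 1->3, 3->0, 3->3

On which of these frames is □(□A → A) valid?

Frame correspondent (Sahlqvist): ∀x ∀y (Rxy → Ryy) — i.e. shift-reflexivity.
F1: ✓.
F2: fails — R01 but not R11.
F3: fails — R02 but not R22.
F4: fails — Reb but not Rbb.
F5: fails — R02 but not R22.
Valid on: F1.

F1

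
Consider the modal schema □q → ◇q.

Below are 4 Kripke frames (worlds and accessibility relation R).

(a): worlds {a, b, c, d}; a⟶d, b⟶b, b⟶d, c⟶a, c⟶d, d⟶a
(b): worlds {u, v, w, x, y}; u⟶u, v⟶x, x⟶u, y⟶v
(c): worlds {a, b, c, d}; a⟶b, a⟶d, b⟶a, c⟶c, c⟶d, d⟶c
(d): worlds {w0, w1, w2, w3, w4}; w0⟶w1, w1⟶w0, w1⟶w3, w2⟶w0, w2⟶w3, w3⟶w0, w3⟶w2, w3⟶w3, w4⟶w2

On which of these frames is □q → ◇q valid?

The schema corresponds to seriality: ∀x ∃y Rxy.
(a): condition met.
(b): fails — world w has no successor.
(c): condition met.
(d): condition met.

(a), (c), (d)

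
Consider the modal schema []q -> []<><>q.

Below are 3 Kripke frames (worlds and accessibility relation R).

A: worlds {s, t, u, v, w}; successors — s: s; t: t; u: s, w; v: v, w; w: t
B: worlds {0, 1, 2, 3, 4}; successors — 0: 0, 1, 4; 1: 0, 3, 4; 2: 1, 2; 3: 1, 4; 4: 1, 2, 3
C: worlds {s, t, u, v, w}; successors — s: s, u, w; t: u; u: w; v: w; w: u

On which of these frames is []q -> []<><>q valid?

B, C

Frame correspondent (Sahlqvist): forall x forall z (xRz -> exists w (xRw & z R^2 w)) — i.e. a generalized confluence (Geach) condition.
A: fails — uRw but no w* with uRw* and wR²w*.
B: satisfies the condition.
C: satisfies the condition.
Valid on: B, C.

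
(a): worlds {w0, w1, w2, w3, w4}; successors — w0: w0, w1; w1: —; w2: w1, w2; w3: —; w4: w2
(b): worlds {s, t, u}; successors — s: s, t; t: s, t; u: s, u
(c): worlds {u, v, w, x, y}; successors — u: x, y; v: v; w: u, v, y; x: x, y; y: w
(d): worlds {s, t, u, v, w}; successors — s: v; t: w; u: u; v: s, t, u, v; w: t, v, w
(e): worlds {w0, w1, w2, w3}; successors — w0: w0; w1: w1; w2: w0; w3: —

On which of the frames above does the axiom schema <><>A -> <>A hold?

The schema corresponds to transitivity: forall x forall y forall z (Rxy & Ryz -> Rxz).
(a): fails — Rw4w2 and Rw2w1 but not Rw4w1.
(b): fails — Rus and Rst but not Rut.
(c): fails — Rwu and Rux but not Rwx.
(d): fails — Rvt and Rtw but not Rvw.
(e): condition met.
Valid on: (e).

(e)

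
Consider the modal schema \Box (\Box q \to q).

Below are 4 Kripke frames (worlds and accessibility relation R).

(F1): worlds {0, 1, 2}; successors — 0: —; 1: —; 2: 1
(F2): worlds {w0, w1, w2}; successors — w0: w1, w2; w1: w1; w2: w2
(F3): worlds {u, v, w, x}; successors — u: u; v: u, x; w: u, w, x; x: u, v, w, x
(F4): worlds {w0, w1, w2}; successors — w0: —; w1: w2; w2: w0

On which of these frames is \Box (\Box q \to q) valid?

Frame correspondent (Sahlqvist): \forall x \forall y (Rxy \to Ryy) — i.e. shift-reflexivity.
(F1): fails — R21 but not R11.
(F2): satisfies the condition.
(F3): fails — Rxv but not Rvv.
(F4): fails — Rw1w2 but not Rw2w2.

(F2)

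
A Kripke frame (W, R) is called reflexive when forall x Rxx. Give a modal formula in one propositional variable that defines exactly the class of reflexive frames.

□r → r

A defining formula is □r → r (the T axiom).
Suppose □r→r is valid. At any x set V(r)={w : Rxw}. Then □r holds at x, so r holds at x, i.e. Rxx.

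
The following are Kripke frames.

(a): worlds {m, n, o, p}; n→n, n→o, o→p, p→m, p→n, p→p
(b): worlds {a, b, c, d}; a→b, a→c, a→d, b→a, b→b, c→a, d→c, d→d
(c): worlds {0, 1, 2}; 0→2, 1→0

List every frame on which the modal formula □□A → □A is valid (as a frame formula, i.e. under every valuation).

(a)

Frame correspondent (Sahlqvist): ∀x ∀y (Rxy → ∃z (Rxz ∧ Rzy)) — i.e. density.
(a): ✓.
(b): fails — Rca but no z with Rcz and Rza.
(c): fails — R10 but no z with R1z and Rz0.
Valid on: (a).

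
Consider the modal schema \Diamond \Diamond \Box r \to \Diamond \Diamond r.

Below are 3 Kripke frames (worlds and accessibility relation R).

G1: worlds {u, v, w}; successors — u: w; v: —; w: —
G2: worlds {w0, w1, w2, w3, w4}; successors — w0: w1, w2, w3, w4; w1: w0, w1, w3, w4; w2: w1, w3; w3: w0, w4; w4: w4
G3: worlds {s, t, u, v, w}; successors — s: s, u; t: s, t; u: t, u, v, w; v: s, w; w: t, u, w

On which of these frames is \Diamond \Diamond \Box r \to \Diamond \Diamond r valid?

The schema corresponds to a generalized confluence (Geach) condition: \forall x \forall y (x R^2 y \to \exists w (yRw \wedge x R^2 w)).
G1: holds.
G2: holds.
G3: holds.
Valid on: G1, G2, G3.

G1, G2, G3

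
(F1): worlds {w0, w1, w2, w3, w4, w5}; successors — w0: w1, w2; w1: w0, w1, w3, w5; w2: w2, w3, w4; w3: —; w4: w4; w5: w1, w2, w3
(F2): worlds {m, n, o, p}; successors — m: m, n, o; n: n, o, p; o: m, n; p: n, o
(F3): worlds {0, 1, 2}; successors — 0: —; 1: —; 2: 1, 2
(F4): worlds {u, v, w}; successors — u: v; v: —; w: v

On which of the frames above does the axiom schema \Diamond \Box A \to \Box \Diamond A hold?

The schema corresponds to convergence: \forall x \forall y \forall z (Rxy \wedge Rxz \to \exists w (Ryw \wedge Rzw)).
(F1): fails — Rw1w5 and Rw1w3 but w5 and w3 have no common successor.
(F2): satisfies the condition.
(F3): fails — R22 and R21 but 2 and 1 have no common successor.
(F4): fails — Ruv and Ruv but v and v have no common successor.
Valid on: (F2).

(F2)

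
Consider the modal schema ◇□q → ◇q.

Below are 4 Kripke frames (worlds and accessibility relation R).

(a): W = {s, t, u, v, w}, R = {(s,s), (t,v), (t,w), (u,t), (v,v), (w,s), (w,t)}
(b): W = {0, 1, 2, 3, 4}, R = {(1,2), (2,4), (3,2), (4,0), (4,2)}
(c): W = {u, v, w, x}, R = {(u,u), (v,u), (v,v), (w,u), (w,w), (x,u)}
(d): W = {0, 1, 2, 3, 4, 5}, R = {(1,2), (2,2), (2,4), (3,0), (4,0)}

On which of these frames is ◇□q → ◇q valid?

The schema corresponds to a generalized confluence (Geach) condition: ∀x ∀y (xRy → ∃w (yRw ∧ xRw)).
(a): fails — tRw but no w* with wRw* and tRw*.
(b): fails — 1R2 but no w with 2Rw and 1Rw.
(c): holds.
(d): fails — 2R4 but no w with 4Rw and 2Rw.

(c)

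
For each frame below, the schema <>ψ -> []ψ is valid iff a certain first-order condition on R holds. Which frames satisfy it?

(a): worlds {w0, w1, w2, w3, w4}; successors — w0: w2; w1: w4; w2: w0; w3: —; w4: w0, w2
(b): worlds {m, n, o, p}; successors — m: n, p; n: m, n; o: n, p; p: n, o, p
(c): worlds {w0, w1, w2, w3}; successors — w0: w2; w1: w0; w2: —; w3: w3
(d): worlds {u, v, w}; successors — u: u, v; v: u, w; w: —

This is the axiom for partial functionality; its first-order frame correspondent is forall x forall y forall z (Rxy & Rxz -> y = z).
(a): fails — w4 sees both w0 and w2.
(b): fails — m sees both n and p.
(c): condition met.
(d): fails — u sees both u and v.
Valid on: (c).

(c)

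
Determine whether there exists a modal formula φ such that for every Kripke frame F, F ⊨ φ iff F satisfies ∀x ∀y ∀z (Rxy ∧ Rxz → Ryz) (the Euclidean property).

Yes — defined by ◇p → □◇p

This is a Sahlqvist condition; the 5 axiom ◇p → □◇p defines it.
Suppose ◇p→□◇p is valid. Take Rxy, Rxz and set V(p)={y}. Then ◇p at x, so □◇p at x, so ◇p at z, so some w with Rzw has p; w=y, i.e. Rzy. By symmetry of the argument, Ryz.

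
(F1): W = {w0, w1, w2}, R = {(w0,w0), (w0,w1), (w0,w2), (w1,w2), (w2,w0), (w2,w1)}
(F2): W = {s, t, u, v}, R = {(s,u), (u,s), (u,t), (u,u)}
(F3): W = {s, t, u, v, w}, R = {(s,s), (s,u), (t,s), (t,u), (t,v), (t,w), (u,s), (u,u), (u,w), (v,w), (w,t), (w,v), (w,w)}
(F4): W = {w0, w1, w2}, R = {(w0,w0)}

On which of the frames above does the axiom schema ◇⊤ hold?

(F1), (F3)

Frame correspondent (Sahlqvist): ∀x ∃y Rxy — i.e. seriality.
(F1): satisfies the condition.
(F2): fails — world t has no successor.
(F3): satisfies the condition.
(F4): fails — world w1 has no successor.
Valid on: (F1), (F3).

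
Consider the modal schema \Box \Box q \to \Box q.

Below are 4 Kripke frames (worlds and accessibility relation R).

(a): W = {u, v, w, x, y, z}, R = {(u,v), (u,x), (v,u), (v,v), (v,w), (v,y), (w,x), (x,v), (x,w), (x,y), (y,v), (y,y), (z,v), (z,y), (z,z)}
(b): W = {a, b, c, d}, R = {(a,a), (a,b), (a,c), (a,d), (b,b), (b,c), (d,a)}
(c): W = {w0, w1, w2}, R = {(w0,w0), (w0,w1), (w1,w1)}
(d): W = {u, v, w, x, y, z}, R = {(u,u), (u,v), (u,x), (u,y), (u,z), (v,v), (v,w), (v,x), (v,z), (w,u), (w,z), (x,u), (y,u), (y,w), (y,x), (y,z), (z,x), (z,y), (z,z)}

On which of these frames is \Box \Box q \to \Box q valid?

(b), (c)

This is the axiom for density; its first-order frame correspondent is \forall x \forall y (Rxy \to \exists z (Rxz \wedge Rzy)).
(a): fails — Rwx but no t with Rwt and Rtx.
(b): satisfies the condition.
(c): satisfies the condition.
(d): fails — Ryw but no t with Ryt and Rtw.
Valid on: (b), (c).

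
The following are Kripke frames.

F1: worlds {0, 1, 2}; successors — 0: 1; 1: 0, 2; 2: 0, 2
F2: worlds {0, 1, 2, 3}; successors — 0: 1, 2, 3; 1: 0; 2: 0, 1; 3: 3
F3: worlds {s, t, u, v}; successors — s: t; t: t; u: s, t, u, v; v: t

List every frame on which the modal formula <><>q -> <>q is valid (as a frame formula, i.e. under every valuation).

F3

This is the axiom for a generalized confluence (Geach) condition; its first-order frame correspondent is forall x forall y (x R^2 y -> exists w (y = w & xRw)).
F1: fails — 0R²0 but no w with 0=w and 0Rw.
F2: fails — 0R²0 but no w with 0=w and 0Rw.
F3: satisfies the condition.
Valid on: F3.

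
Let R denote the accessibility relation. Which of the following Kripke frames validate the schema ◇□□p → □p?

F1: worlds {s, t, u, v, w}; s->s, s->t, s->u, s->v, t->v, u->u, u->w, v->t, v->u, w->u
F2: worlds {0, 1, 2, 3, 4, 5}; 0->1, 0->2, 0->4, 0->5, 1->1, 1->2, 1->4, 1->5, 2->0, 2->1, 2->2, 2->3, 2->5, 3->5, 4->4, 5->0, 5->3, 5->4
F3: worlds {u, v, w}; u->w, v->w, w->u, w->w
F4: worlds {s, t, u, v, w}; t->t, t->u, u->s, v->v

F3

This is the axiom for a generalized confluence (Geach) condition; its first-order frame correspondent is ∀x ∀y ∀z ((xRy ∧ xRz) → ∃w (yR²w ∧ z = w)).
F1: fails — sRt, sRs but no w* with tR²w* and s=w*.
F2: fails — 0R4, 0R1 but no w with 4R²w and 1=w.
F3: satisfies the condition.
F4: fails — tRu, tRt but no w* with uR²w* and t=w*.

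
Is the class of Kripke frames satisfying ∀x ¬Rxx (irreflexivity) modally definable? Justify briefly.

Any modally definable frame class is closed under surjective bounded morphisms.
The 3-cycle (worlds a,b,c with a→b→c→a) is irreflexive, and the map sending every world to a single reflexive point • is a surjective bounded morphism (forth: every edge maps to (•,•); back: every world has a successor). So any modal formula valid on the 3-cycle is also valid on the reflexive point, which is not irreflexive.
So no modal formula (or set of formulas) defines exactly the irreflexive frames.

No — not modally definable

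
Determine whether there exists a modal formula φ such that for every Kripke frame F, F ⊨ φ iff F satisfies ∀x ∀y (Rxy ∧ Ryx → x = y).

Not modally definable

Modal frame validity is preserved under surjective bounded morphisms.
The 8-cycle (worlds s,t,u,v,w,x,y,z with s→t→u→v→w→x→y→z→s) is antisymmetric. Sending even-indexed worlds to a and odd-indexed worlds to b is a surjective bounded morphism onto the two-world frame with a↔b, which is not antisymmetric.
Hence antisymmetry is not modally definable.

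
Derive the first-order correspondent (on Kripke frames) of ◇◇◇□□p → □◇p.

This is a Sahlqvist (Geach-type) schema ◇^3□^2p → □^1◇^1p.
Minimal-valuation argument: fix x; take any y with xR^3y and any z with xR^1z. Set V(p) to the set of worlds R-reachable from y in exactly 2 steps. Then □^2p holds at y, so the antecedent holds at x; validity forces ◇^1p at z, giving a w with zR^1w and yR^2w.
First-order correspondent: ∀x ∀y ∀z ((xR³y ∧ xRz) → ∃w (yR²w ∧ zRw)).

∀x ∀y ∀z ((xR³y ∧ xRz) → ∃w (yR²w ∧ zRw))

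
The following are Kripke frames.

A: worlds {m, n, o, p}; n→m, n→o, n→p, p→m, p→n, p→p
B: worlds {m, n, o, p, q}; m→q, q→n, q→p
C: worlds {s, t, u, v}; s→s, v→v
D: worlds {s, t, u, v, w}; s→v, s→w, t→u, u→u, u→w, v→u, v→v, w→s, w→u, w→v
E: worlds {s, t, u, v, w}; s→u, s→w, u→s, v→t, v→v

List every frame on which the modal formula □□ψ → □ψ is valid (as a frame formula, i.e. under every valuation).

Frame correspondent (Sahlqvist): ∀x ∀y (Rxy → ∃z (Rxz ∧ Rzy)) — i.e. density.
A: fails — Rno but no z with Rnz and Rzo.
B: fails — Rmq but no z with Rmz and Rzq.
C: condition met.
D: fails — Rsw but no z with Rsz and Rzw.
E: fails — Rus but no z with Ruz and Rzs.

C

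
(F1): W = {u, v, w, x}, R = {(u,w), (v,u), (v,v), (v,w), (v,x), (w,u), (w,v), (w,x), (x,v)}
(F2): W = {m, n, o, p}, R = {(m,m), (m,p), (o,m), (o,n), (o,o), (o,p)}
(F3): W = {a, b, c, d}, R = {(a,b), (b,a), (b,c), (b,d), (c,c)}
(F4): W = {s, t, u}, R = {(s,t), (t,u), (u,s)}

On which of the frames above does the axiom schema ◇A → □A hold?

(F4)

The schema corresponds to partial functionality: ∀x ∀y ∀z (Rxy ∧ Rxz → y = z).
(F1): fails — v sees both u and v.
(F2): fails — m sees both m and p.
(F3): fails — b sees both a and c.
(F4): condition met.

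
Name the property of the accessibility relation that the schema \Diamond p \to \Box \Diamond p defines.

the Euclidean property: \forall x \forall y \forall z (Rxy \wedge Rxz \to Ryz)

This is the 5 axiom.
It corresponds to the Euclidean property: \forall x \forall y \forall z (Rxy \wedge Rxz \to Ryz).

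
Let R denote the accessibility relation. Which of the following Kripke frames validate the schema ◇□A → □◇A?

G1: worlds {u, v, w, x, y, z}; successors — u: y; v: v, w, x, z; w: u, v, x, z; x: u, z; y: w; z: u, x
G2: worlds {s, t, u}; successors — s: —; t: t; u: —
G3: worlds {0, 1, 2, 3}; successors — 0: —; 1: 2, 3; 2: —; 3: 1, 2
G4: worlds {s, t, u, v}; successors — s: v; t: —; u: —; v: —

Frame correspondent (Sahlqvist): ∀x ∀y ∀z (Rxy ∧ Rxz → ∃w (Ryw ∧ Rzw)) — i.e. convergence.
G1: fails — Rwu and Rwx but u and x have no common successor.
G2: holds.
G3: fails — R12 and R12 but 2 and 2 have no common successor.
G4: fails — Rsv and Rsv but v and v have no common successor.
Valid on: G2.

G2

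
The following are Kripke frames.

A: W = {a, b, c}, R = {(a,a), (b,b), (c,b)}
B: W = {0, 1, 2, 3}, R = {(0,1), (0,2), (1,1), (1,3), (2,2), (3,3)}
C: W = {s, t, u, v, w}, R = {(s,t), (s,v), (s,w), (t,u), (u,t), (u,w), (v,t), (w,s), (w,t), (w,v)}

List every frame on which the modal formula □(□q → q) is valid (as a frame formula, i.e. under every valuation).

A, B

Frame correspondent (Sahlqvist): ∀x ∀y (Rxy → Ryy) — i.e. shift-reflexivity.
A: satisfies the condition.
B: satisfies the condition.
C: fails — Rwt but not Rtt.
Valid on: A, B.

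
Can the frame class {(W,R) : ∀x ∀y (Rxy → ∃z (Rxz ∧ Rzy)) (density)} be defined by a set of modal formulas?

Definable; □□p → □p defines it

This is a Sahlqvist condition; the C4 axiom □□p → □p defines it.
Suppose □□p→□p is valid. Take Rxy and set V(p)={w : xR²w}. Then □□p at x, so □p at x, so p at y, i.e. ∃z(Rxz∧Rzy).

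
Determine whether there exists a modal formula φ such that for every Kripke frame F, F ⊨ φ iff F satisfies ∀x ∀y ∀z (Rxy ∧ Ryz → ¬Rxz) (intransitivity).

Modal frame validity is preserved under surjective bounded morphisms.
The 7-cycle (worlds w0,w1,w2,w3,w4,w5,w6 with w0→w1→w2→w3→w4→w5→w6→w0) is intransitive. Mapping every world to a single reflexive point • is a surjective bounded morphism; the reflexive point is not intransitive (R••∧R•• but R••).
So the class is not modally definable.

Not modally definable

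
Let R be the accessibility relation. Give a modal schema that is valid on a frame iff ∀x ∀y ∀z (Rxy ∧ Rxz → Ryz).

The condition is the Euclidean property. The 5 schema ◇q → □◇q defines it.
Suppose ◇q→□◇q is valid. Take Rxy, Rxz and set V(q)={y}. Then ◇q at x, so □◇q at x, so ◇q at z, so some w with Rzw has q; w=y, i.e. Rzy. By symmetry of the argument, Ryz.

◇q → □◇q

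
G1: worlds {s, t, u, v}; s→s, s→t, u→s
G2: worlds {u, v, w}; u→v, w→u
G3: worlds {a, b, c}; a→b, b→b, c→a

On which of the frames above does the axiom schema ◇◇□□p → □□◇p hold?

G3

Frame correspondent (Sahlqvist): ∀x ∀y ∀z ((xR²y ∧ xR²z) → ∃w (yR²w ∧ zRw)) — i.e. a generalized confluence (Geach) condition.
G1: fails — sR²s, sR²t but no w with sR²w and tRw.
G2: fails — wR²v, wR²v but no t with vR²t and vRt.
G3: holds.
Valid on: G3.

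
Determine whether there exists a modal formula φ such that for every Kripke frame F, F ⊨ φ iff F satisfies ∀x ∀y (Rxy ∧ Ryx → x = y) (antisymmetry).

Any modally definable frame class is closed under surjective bounded morphisms.
The 8-cycle (worlds s,t,u,v,w,x,y,z with s→t→u→v→w→x→y→z→s) is antisymmetric. Sending even-indexed worlds to s and odd-indexed worlds to t is a surjective bounded morphism onto the two-world frame with s↔t, which is not antisymmetric.
So the class is not modally definable.

Not definable by any modal formula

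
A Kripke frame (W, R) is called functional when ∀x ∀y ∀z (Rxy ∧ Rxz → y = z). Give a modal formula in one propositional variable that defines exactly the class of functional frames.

This is partial functionality; the standard corresponding axiom is CD: ◇p → □p.

◇p → □p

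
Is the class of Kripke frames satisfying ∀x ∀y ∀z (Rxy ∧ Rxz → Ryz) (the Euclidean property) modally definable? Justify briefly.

This is a Sahlqvist condition; the 5 axiom ◇q → □◇q defines it.

Definable; ◇q → □◇q defines it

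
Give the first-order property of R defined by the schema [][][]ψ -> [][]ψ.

forall x forall z (x R^2 z -> exists w (x R^3 w & z = w))

This is a Sahlqvist (Geach-type) schema ◇^0□^3ψ → □^2◇^0ψ.
Minimal-valuation argument: fix x; take any y with xR^0y and any z with xR^2z. Set V(ψ) to the set of worlds R-reachable from y in exactly 3 steps. Then □^3ψ holds at y, so the antecedent holds at x; validity forces ◇^0ψ at z, giving a w with zR^0w and yR^3w.
First-order correspondent: forall x forall z (x R^2 z -> exists w (x R^3 w & z = w)).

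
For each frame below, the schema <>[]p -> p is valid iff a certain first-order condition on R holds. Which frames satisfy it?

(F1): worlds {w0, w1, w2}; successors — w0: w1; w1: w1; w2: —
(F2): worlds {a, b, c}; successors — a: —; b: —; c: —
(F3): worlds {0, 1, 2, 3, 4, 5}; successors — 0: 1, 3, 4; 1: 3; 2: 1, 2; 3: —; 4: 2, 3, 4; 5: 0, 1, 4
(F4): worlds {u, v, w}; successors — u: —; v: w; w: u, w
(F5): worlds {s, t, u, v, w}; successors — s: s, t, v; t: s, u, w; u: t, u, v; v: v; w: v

(F2)

The schema corresponds to a generalized confluence (Geach) condition: forall x forall y (xRy -> exists w (yRw & x = w)).
(F1): fails — w0Rw1 but no w with w1Rw and w0=w.
(F2): ✓.
(F3): fails — 0R1 but no w with 1Rw and 0=w.
(F4): fails — vRw but no t with wRt and v=t.
(F5): fails — sRv but no w* with vRw* and s=w*.
Valid on: (F2).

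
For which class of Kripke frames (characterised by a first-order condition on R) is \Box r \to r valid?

This schema is the T axiom.
Its frame correspondent is reflexivity — \forall x Rxx.

reflexivity: \forall x Rxx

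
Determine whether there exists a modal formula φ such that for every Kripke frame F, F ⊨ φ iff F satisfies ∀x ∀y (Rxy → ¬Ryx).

No

If a class were modally definable it would be closed under surjective bounded morphisms (Goldblatt–Thomason).
The 4-cycle (worlds a,b,c,d with a→b→c→d→a) is asymmetric. Mapping every world to a single reflexive point • is a surjective bounded morphism, and the reflexive point is not asymmetric (R•• but asymmetry requires ¬R••).
So no modal formula (or set of formulas) defines exactly the asymmetric frames.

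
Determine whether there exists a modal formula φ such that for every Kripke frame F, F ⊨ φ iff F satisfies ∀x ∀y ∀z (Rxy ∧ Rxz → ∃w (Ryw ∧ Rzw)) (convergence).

Yes: it is convergence, defined by the .2 schema ◇□r → □◇r.

Yes — defined by ◇□r → □◇r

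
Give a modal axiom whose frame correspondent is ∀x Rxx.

□q → q

This is reflexivity; the standard corresponding axiom is T: □q → q.
Suppose □q→q is valid. At any x set V(q)={w : Rxw}. Then □q holds at x, so q holds at x, i.e. Rxx.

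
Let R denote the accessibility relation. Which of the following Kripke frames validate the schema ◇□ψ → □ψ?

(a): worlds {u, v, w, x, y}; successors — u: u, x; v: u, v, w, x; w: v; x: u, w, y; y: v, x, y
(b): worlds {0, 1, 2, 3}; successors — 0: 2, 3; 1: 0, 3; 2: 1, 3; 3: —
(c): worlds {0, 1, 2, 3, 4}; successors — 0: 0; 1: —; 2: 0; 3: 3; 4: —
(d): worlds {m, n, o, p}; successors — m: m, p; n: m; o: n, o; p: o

The schema corresponds to the Euclidean property: ∀x ∀y ∀z (Rxy ∧ Rxz → Ryz).
(a): fails — Rux and Rux but not Rxx.
(b): fails — R02 and R02 but not R22.
(c): condition met.
(d): fails — Rmp and Rmm but not Rpm.
Valid on: (c).

(c)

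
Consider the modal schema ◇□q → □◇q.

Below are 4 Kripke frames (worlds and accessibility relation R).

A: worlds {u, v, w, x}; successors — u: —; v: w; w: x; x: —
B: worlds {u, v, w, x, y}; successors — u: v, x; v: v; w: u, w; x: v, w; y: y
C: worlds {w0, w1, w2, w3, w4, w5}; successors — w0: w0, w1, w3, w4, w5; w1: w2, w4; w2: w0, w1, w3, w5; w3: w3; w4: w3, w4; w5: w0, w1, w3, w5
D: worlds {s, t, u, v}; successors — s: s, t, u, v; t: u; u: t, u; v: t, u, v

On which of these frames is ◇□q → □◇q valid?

D

The schema corresponds to convergence: ∀x ∀y ∀z (Rxy ∧ Rxz → ∃w (Ryw ∧ Rzw)).
A: fails — Rwx and Rwx but x and x have no common successor.
B: fails — Rww and Rwu but w and u have no common successor.
C: fails — Rw0w5 and Rw0w1 but w5 and w1 have no common successor.
D: condition met.
Valid on: D.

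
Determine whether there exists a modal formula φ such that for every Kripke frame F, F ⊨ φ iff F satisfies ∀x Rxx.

Yes, by □r → r

This is a Sahlqvist condition; the T axiom □r → r defines it.
Suppose □r→r is valid. At any x set V(r)={w : Rxw}. Then □r holds at x, so r holds at x, i.e. Rxx.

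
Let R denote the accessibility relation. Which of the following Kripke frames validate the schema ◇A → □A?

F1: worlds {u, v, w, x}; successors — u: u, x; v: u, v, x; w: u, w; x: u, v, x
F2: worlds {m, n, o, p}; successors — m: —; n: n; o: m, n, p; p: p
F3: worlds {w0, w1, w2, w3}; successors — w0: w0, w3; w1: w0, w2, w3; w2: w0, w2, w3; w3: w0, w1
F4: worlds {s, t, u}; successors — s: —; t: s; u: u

F4

The schema corresponds to partial functionality: ∀x ∀y ∀z (Rxy ∧ Rxz → y = z).
F1: fails — u sees both u and x.
F2: fails — o sees both m and n.
F3: fails — w0 sees both w0 and w3.
F4: ✓.
Valid on: F4.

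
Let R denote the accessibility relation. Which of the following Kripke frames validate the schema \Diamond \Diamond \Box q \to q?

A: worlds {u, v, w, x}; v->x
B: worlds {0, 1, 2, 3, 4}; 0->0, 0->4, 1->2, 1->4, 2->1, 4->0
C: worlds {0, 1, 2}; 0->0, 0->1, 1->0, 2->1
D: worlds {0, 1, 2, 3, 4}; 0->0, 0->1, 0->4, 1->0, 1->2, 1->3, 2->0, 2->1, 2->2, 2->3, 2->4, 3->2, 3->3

A

This is the axiom for a generalized confluence (Geach) condition; its first-order frame correspondent is \forall x \forall y (x R^2 y \to \exists w (yRw \wedge x = w)).
A: holds.
B: fails — 1R²0 but no w with 0Rw and 1=w.
C: fails — 1R²1 but no w with 1Rw and 1=w.
D: fails — 0R²3 but no w with 3Rw and 0=w.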